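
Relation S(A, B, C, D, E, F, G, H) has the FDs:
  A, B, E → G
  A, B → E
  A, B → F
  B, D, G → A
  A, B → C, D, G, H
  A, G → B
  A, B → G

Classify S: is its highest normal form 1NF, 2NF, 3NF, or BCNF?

Candidate keys: {A, B}, {A, G}, {B, D, G}. Prime attributes: {A, B, D, G}.
The left-hand side of every FD is a superkey, so BCNF is satisfied.

BCNF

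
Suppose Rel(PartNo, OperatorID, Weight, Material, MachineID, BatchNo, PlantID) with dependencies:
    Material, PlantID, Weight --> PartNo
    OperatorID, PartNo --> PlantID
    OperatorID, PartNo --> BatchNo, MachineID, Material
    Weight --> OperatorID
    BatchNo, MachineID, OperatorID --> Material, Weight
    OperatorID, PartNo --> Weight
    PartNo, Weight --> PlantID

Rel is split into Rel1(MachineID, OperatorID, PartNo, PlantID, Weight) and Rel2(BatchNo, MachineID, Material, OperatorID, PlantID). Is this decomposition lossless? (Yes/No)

Common attributes: {MachineID, OperatorID, PlantID}; their closure is {MachineID, OperatorID, PlantID}.
Rel1 ⊄ {MachineID, OperatorID, PlantID} and Rel2 ⊄ {MachineID, OperatorID, PlantID}, so the split is lossy.

No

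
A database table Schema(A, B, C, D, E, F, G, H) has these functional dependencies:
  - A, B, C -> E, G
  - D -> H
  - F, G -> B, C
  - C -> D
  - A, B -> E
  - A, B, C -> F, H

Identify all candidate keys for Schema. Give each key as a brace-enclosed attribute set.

{A, B, C}, {A, F, G}

Attributes never on any right-hand side: {A} — every candidate key must contain it.
Closure of {A, B, C} is {A, B, C, D, E, F, G, H}, the whole schema; {A, B, C} is a candidate key.
Closure of {A, F, G} is {A, B, C, D, E, F, G, H}, the whole schema; {A, F, G} is a candidate key.
These are minimal and exhaustive — every other superkey contains one of them.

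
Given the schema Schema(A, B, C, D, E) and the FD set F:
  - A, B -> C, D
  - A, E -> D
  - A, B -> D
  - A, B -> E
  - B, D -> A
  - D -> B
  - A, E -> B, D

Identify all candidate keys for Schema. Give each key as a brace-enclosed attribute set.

{A, B}, {A, E}, {D}

{D}⁺ = {A, B, C, D, E} — all of the relation — so {D} is a candidate key.
{A, B}⁺ = {A, B, C, D, E} — all of the relation — so {A, B} is a candidate key.
{A, E}⁺ = {A, B, C, D, E} — all of the relation — so {A, E} is a candidate key.
No proper subset of any of these is a key, and no other minimal superkey exists.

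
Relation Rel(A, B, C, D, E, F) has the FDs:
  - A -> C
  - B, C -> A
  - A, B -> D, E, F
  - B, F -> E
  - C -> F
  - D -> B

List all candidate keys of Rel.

{A, B}⁺ = {A, B, C, D, E, F}, which is every attribute, so {A, B} is a candidate key.
{A, D}⁺ = {A, B, C, D, E, F}, which is every attribute, so {A, D} is a candidate key.
{B, C}⁺ = {A, B, C, D, E, F}, which is every attribute, so {B, C} is a candidate key.
{C, D}⁺ = {A, B, C, D, E, F}, which is every attribute, so {C, D} is a candidate key.
These are minimal and exhaustive — every other superkey contains one of them.

{A, B}, {A, D}, {B, C}, {C, D}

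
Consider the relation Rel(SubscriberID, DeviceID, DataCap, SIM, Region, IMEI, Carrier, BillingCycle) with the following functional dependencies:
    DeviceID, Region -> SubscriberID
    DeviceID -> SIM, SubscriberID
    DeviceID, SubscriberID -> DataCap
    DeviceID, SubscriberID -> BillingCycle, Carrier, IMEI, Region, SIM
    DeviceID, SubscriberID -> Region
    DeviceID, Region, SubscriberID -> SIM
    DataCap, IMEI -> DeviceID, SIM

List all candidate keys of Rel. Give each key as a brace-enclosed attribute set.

{DataCap, IMEI}, {DeviceID}

{DeviceID}⁺ = {BillingCycle, Carrier, DataCap, DeviceID, IMEI, Region, SIM, SubscriberID} — all of the relation — so {DeviceID} is a candidate key.
{DataCap, IMEI}⁺ = {BillingCycle, Carrier, DataCap, DeviceID, IMEI, Region, SIM, SubscriberID} — all of the relation — so {DataCap, IMEI} is a candidate key.
These are minimal and exhaustive — every other superkey contains one of them.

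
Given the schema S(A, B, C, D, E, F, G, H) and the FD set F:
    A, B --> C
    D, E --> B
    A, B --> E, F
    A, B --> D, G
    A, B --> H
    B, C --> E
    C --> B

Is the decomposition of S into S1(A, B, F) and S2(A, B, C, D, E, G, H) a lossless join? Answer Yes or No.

The shared attributes are {A, B} and {A, B}⁺ = {A, B, C, D, E, F, G, H}.
Since S1 ⊆ {A, B, C, D, E, F, G, H}, the intersection is a superkey of S1; the decomposition is lossless.

Yes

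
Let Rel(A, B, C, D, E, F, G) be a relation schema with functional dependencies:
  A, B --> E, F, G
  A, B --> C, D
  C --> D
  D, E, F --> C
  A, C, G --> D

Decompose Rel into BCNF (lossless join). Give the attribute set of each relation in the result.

Candidate key of the original relation: {A, B}.
{A, B, C, D, E, F, G}: {C} determines {C, D} here but is not a superkey — split on C --> D, giving {C, D} and {A, B, C, E, F, G}.
{C, D}: every determinant is a superkey — BCNF.
{A, B, C, E, F, G}: every determinant is a superkey — BCNF.

{A, B, C, E, F, G}; {C, D}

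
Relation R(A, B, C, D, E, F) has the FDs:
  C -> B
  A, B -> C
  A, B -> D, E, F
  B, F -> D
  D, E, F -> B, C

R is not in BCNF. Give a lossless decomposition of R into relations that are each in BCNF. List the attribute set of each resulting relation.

Candidate keys of the original relation: {A, B}, {A, C}, {A, D, E, F}.
{A, B, C, D, E, F}: {C} determines {B, C} here but is not a superkey — split on C -> B, giving {B, C} and {A, C, D, E, F}.
{B, C}: every determinant is a superkey — BCNF.
{A, C, D, E, F}: {D, E, F} determines {C, D, E, F} here but is not a superkey — split on D, E, F -> C, giving {C, D, E, F} and {A, D, E, F}.
{C, D, E, F}: {C, F} determines {C, D, F} here but is not a superkey — split on C, F -> D, giving {C, D, F} and {C, E, F}.
{C, D, F}: every determinant is a superkey — BCNF.
{C, E, F}: every determinant is a superkey — BCNF.
{A, D, E, F}: every determinant is a superkey — BCNF.

{A, D, E, F}; {B, C}; {C, D, F}; {C, E, F}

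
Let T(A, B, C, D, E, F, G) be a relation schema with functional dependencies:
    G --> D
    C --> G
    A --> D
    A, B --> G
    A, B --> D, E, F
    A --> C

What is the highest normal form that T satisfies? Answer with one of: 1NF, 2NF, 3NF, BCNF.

1NF

Candidate key: {A, B}. Prime attributes: {A, B}.
For G --> D we have {G}⁺ = {D, G}; {G} is not a superkey, so BCNF fails.
Because {D} is non-prime and the left side of G --> D is not a superkey, the relation is not in 3NF.
Since {A} ⊂ {A, B} and {A}⁺ ⊇ {C, D, G} with {C, D, G} non-prime, there is a partial dependency; 2NF fails.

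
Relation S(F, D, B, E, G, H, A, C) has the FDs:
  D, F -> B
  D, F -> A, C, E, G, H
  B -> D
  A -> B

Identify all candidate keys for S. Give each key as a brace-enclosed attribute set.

{A, F}, {B, F}, {D, F}

No FD produces {F}, so it must be in every candidate key.
Closure of {A, F} is {A, B, C, D, E, F, G, H}, the whole schema; {A, F} is a candidate key.
Closure of {B, F} is {A, B, C, D, E, F, G, H}, the whole schema; {B, F} is a candidate key.
Closure of {D, F} is {A, B, C, D, E, F, G, H}, the whole schema; {D, F} is a candidate key.
These are minimal and exhaustive — every other superkey contains one of them.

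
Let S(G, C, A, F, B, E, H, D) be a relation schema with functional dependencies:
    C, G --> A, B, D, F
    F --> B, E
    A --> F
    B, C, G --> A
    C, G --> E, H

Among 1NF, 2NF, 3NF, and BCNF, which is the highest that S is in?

2NF

Candidate key: {C, G}. Prime attributes: {C, G}.
For F --> B, E we have {F}⁺ = {B, E, F}; {F} is not a superkey, so BCNF fails.
F --> B, E determines the non-prime attributes {B, E} from a non-superkey — 3NF is violated.
No non-prime attribute depends on a proper subset of any candidate key, so 2NF holds.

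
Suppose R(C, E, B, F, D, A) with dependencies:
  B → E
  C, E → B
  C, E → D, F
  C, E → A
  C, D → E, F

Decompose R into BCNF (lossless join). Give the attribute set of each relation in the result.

Candidate keys of the original relation: {B, C}, {C, D}, {C, E}.
In {A, B, C, D, E, F}, {B} is not a superkey ({B}⁺ restricted to this set is {B, E}), so split on B → E into {B, E} and {A, B, C, D, F}.
{B, E} is in BCNF.
{A, B, C, D, F} is in BCNF.

{A, B, C, D, F}; {B, E}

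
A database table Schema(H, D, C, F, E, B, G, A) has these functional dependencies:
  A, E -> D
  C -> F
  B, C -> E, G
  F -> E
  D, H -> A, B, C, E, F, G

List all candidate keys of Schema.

{H} never appears on the right of any FD, so every key must include it.
{D, H} is a candidate key since {D, H}⁺ = {A, B, C, D, E, F, G, H} covers every attribute.
{A, C, H} is a candidate key since {A, C, H}⁺ = {A, B, C, D, E, F, G, H} covers every attribute.
{A, E, H} is a candidate key since {A, E, H}⁺ = {A, B, C, D, E, F, G, H} covers every attribute.
{A, F, H} is a candidate key since {A, F, H}⁺ = {A, B, C, D, E, F, G, H} covers every attribute.
Any other superkey properly contains one of these, so there are no further candidate keys.

{A, C, H}, {A, E, H}, {A, F, H}, {D, H}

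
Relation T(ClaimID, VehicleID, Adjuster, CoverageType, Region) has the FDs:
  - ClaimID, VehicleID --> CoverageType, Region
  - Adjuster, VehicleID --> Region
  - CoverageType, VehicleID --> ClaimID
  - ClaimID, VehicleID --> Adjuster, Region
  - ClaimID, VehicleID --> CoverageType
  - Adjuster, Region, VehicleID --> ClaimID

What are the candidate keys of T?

Attributes never on any right-hand side: {VehicleID} — every candidate key must contain it.
{Adjuster, VehicleID}⁺ = {Adjuster, ClaimID, CoverageType, Region, VehicleID}, which is every attribute, so {Adjuster, VehicleID} is a candidate key.
{ClaimID, VehicleID}⁺ = {Adjuster, ClaimID, CoverageType, Region, VehicleID}, which is every attribute, so {ClaimID, VehicleID} is a candidate key.
{CoverageType, VehicleID}⁺ = {Adjuster, ClaimID, CoverageType, Region, VehicleID}, which is every attribute, so {CoverageType, VehicleID} is a candidate key.
No proper subset of any of these is a key, and no other minimal superkey exists.

{Adjuster, VehicleID}, {ClaimID, VehicleID}, {CoverageType, VehicleID}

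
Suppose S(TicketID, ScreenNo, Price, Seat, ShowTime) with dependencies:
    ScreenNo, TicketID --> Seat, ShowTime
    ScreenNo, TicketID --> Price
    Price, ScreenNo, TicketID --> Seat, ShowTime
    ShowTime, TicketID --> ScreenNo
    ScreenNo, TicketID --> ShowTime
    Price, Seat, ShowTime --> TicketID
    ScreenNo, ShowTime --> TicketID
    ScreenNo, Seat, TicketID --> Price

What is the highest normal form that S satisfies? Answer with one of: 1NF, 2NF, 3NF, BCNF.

Candidate keys: {Price, Seat, ShowTime}, {ScreenNo, ShowTime}, {ScreenNo, TicketID}, {ShowTime, TicketID}. Prime attributes: {Price, ScreenNo, Seat, ShowTime, TicketID}.
Each dependency's left side is a superkey — BCNF holds.

BCNF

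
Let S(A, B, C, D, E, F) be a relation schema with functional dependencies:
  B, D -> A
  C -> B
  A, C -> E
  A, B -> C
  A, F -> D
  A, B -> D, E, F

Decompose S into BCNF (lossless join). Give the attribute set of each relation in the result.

{A, C, E, F}; {A, D, F}; {B, C}

Candidate keys of the original relation: {A, B}, {A, C}, {B, D}, {C, D}.
Within {A, B, C, D, E, F}: {C}⁺ ∩ {A, B, C, D, E, F} = {B, C}, not the whole set, so C -> B violates BCNF; decompose into {B, C} and {A, C, D, E, F}.
{B, C} has no BCNF violation.
Within {A, C, D, E, F}: {A, F}⁺ ∩ {A, C, D, E, F} = {A, D, F}, not the whole set, so A, F -> D violates BCNF; decompose into {A, D, F} and {A, C, E, F}.
{A, D, F} has no BCNF violation.
{A, C, E, F} has no BCNF violation.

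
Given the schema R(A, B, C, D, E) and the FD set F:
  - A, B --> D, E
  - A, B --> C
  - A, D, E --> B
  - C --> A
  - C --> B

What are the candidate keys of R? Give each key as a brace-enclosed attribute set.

Closure of {C} is {A, B, C, D, E}, the whole schema; {C} is a candidate key.
Closure of {A, B} is {A, B, C, D, E}, the whole schema; {A, B} is a candidate key.
Closure of {A, D, E} is {A, B, C, D, E}, the whole schema; {A, D, E} is a candidate key.
These are minimal and exhaustive — every other superkey contains one of them.

{A, B}, {A, D, E}, {C}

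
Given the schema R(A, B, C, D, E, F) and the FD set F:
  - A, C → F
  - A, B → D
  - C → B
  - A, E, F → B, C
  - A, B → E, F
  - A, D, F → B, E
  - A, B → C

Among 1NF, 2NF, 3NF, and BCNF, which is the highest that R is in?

3NF

Candidate keys: {A, B}, {A, C}, {A, D, F}, {A, E, F}. Prime attributes: {A, B, C, D, E, F}.
C → B: {C}⁺ = {B, C}, which is not all of the attributes, so the left side is not a superkey — BCNF is violated.
But every attribute on its right side ({B}) is prime, and the same holds for every other non-superkey FD, so 3NF still holds.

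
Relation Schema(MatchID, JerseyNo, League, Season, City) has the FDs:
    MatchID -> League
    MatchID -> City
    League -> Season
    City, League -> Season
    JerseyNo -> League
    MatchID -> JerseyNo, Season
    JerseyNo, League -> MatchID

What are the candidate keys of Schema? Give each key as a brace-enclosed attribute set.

{JerseyNo}, {MatchID}

{JerseyNo}⁺ = {City, JerseyNo, League, MatchID, Season} — all of the relation — so {JerseyNo} is a candidate key.
{MatchID}⁺ = {City, JerseyNo, League, MatchID, Season} — all of the relation — so {MatchID} is a candidate key.
Any other superkey properly contains one of these, so there are no further candidate keys.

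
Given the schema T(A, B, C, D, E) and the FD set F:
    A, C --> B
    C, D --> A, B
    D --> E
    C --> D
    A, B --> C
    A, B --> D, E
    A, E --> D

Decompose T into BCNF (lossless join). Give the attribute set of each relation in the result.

Candidate keys of the original relation: {A, B}, {C}.
Within {A, B, C, D, E}: {D}⁺ ∩ {A, B, C, D, E} = {D, E}, not the whole set, so D --> E violates BCNF; decompose into {D, E} and {A, B, C, D}.
{D, E} has no BCNF violation.
{A, B, C, D} has no BCNF violation.

{A, B, C, D}; {D, E}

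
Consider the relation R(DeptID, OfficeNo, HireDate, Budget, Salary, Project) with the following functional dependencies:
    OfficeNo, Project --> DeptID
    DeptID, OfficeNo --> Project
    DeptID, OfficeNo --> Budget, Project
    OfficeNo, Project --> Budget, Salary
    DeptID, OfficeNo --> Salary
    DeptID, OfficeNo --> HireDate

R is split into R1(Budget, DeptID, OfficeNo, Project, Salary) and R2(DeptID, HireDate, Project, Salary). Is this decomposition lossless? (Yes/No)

The shared attributes are {DeptID, Project, Salary} and {DeptID, Project, Salary}⁺ = {DeptID, Project, Salary}.
Neither R1 nor R2 is contained in that closure, so the decomposition is lossy.

No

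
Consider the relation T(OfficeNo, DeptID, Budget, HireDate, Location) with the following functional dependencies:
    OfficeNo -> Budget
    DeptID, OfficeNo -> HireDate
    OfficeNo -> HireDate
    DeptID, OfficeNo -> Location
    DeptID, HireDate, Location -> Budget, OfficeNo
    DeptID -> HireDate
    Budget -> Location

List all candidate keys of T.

{Budget, DeptID}, {DeptID, Location}, {DeptID, OfficeNo}

Attributes never on any right-hand side: {DeptID} — every candidate key must contain it.
{Budget, DeptID}⁺ = {Budget, DeptID, HireDate, Location, OfficeNo}, which is every attribute, so {Budget, DeptID} is a candidate key.
{DeptID, Location}⁺ = {Budget, DeptID, HireDate, Location, OfficeNo}, which is every attribute, so {DeptID, Location} is a candidate key.
{DeptID, OfficeNo}⁺ = {Budget, DeptID, HireDate, Location, OfficeNo}, which is every attribute, so {DeptID, OfficeNo} is a candidate key.
No proper subset of any of these is a key, and no other minimal superkey exists.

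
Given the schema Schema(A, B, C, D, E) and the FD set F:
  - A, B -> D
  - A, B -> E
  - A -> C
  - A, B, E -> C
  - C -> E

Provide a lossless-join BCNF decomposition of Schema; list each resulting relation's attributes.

{A, B, D}; {A, C}; {C, E}

Candidate key of the original relation: {A, B}.
{A, B, C, D, E}: {A} determines {A, C, E} here but is not a superkey — split on A -> C, E, giving {A, C, E} and {A, B, D}.
{A, C, E}: {C} determines {C, E} here but is not a superkey — split on C -> E, giving {C, E} and {A, C}.
{C, E} has no BCNF violation.
{A, C} has no BCNF violation.
{A, B, D} has no BCNF violation.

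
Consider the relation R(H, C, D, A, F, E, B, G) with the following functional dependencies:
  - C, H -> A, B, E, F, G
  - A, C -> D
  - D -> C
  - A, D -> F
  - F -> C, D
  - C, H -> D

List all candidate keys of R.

{C, H}, {D, H}, {F, H}

No FD produces {H}, so it must be in every candidate key.
Closure of {C, H} is {A, B, C, D, E, F, G, H}, the whole schema; {C, H} is a candidate key.
Closure of {D, H} is {A, B, C, D, E, F, G, H}, the whole schema; {D, H} is a candidate key.
Closure of {F, H} is {A, B, C, D, E, F, G, H}, the whole schema; {F, H} is a candidate key.
Any other superkey properly contains one of these, so there are no further candidate keys.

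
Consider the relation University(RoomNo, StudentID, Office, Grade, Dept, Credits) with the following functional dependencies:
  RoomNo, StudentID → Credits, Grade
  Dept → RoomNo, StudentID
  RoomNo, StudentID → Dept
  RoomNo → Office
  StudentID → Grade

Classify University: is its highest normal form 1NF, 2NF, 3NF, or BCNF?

1NF

Candidate keys: {Dept}, {RoomNo, StudentID}. Prime attributes: {Dept, RoomNo, StudentID}.
For RoomNo → Office we have {RoomNo}⁺ = {Office, RoomNo}; {RoomNo} is not a superkey, so BCNF fails.
RoomNo → Office has non-prime {Office} on the right and a non-superkey on the left, so 3NF fails.
The proper key subset {RoomNo} of {RoomNo, StudentID} determines non-prime {Office}, so the relation is not even in 2NF.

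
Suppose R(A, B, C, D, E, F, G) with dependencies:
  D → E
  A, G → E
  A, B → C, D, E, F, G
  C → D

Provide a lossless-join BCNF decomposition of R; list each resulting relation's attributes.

{A, B, C, F, G}; {C, D}; {D, E}

Candidate key of the original relation: {A, B}.
Within {A, B, C, D, E, F, G}: {D}⁺ ∩ {A, B, C, D, E, F, G} = {D, E}, not the whole set, so D → E violates BCNF; decompose into {D, E} and {A, B, C, D, F, G}.
{D, E} is in BCNF.
Within {A, B, C, D, F, G}: {C}⁺ ∩ {A, B, C, D, F, G} = {C, D}, not the whole set, so C → D violates BCNF; decompose into {C, D} and {A, B, C, F, G}.
{C, D} is in BCNF.
{A, B, C, F, G} is in BCNF.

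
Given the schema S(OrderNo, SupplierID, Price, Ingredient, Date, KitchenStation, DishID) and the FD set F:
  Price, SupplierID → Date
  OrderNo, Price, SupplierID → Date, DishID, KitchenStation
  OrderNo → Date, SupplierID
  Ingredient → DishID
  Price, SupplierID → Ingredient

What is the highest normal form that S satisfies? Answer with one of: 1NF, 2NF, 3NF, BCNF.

Candidate key: {OrderNo, Price}. Prime attributes: {OrderNo, Price}.
For Price, SupplierID → Date we have {Price, SupplierID}⁺ = {Date, DishID, Ingredient, Price, SupplierID}; {Price, SupplierID} is not a superkey, so BCNF fails.
Because {Date} is non-prime and the left side of Price, SupplierID → Date is not a superkey, the relation is not in 3NF.
The proper key subset {OrderNo} of {OrderNo, Price} determines non-prime {Date, SupplierID}, so the relation is not even in 2NF.

1NF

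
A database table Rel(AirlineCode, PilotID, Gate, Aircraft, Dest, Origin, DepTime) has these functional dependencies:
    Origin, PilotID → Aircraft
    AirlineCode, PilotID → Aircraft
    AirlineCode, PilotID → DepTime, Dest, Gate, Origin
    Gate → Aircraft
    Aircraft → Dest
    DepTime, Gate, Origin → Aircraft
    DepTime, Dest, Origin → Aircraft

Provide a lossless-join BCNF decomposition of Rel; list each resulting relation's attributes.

{Aircraft, Dest}; {Aircraft, Origin, PilotID}; {AirlineCode, DepTime, Gate, Origin, PilotID}

Candidate key of the original relation: {AirlineCode, PilotID}.
In {Aircraft, AirlineCode, DepTime, Dest, Gate, Origin, PilotID}, {Origin, PilotID} is not a superkey ({Origin, PilotID}⁺ restricted to this set is {Aircraft, Dest, Origin, PilotID}), so split on Origin, PilotID → Aircraft, Dest into {Aircraft, Dest, Origin, PilotID} and {AirlineCode, DepTime, Gate, Origin, PilotID}.
In {Aircraft, Dest, Origin, PilotID}, {Aircraft} is not a superkey ({Aircraft}⁺ restricted to this set is {Aircraft, Dest}), so split on Aircraft → Dest into {Aircraft, Dest} and {Aircraft, Origin, PilotID}.
{Aircraft, Dest} has no BCNF violation.
{Aircraft, Origin, PilotID} has no BCNF violation.
{AirlineCode, DepTime, Gate, Origin, PilotID} has no BCNF violation.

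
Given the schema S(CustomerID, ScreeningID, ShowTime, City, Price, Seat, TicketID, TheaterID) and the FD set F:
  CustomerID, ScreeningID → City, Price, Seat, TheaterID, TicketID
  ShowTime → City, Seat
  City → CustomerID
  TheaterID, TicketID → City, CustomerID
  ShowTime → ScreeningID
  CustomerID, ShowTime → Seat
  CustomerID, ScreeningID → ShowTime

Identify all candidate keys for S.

{City, ScreeningID}, {CustomerID, ScreeningID}, {ScreeningID, TheaterID, TicketID}, {ShowTime}

{ShowTime} is a candidate key since {ShowTime}⁺ = {City, CustomerID, Price, ScreeningID, Seat, ShowTime, TheaterID, TicketID} covers every attribute.
{City, ScreeningID} is a candidate key since {City, ScreeningID}⁺ = {City, CustomerID, Price, ScreeningID, Seat, ShowTime, TheaterID, TicketID} covers every attribute.
{CustomerID, ScreeningID} is a candidate key since {CustomerID, ScreeningID}⁺ = {City, CustomerID, Price, ScreeningID, Seat, ShowTime, TheaterID, TicketID} covers every attribute.
{ScreeningID, TheaterID, TicketID} is a candidate key since {ScreeningID, TheaterID, TicketID}⁺ = {City, CustomerID, Price, ScreeningID, Seat, ShowTime, TheaterID, TicketID} covers every attribute.
No proper subset of any of these is a key, and no other minimal superkey exists.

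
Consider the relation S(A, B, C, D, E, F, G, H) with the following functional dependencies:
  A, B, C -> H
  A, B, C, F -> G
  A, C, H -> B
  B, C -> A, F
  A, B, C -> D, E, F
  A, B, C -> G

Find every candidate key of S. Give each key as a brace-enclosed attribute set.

Attributes never on any right-hand side: {C} — every candidate key must contain it.
{B, C} is a candidate key since {B, C}⁺ = {A, B, C, D, E, F, G, H} covers every attribute.
{A, C, H} is a candidate key since {A, C, H}⁺ = {A, B, C, D, E, F, G, H} covers every attribute.
No proper subset of any of these is a key, and no other minimal superkey exists.

{A, C, H}, {B, C}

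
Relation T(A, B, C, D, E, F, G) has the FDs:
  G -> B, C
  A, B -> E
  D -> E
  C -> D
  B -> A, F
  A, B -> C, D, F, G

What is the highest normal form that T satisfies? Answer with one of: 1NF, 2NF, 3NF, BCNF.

Candidate keys: {B}, {G}. Prime attributes: {B, G}.
D -> E breaks BCNF: {D}⁺ = {D, E}, so {D} is not a superkey.
D -> E determines the non-prime attribute {E} from a non-superkey — 3NF is violated.
All keys have size 1, which rules out partial dependencies — 2NF is satisfied.

2NF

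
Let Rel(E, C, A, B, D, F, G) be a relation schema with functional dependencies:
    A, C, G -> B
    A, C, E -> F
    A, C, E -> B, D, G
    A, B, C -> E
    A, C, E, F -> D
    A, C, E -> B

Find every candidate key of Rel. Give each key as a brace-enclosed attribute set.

No FD produces {A, C}, so they must be in every candidate key.
{A, B, C}⁺ = {A, B, C, D, E, F, G} — all of the relation — so {A, B, C} is a candidate key.
{A, C, E}⁺ = {A, B, C, D, E, F, G} — all of the relation — so {A, C, E} is a candidate key.
{A, C, G}⁺ = {A, B, C, D, E, F, G} — all of the relation — so {A, C, G} is a candidate key.
Any other superkey properly contains one of these, so there are no further candidate keys.

{A, B, C}, {A, C, E}, {A, C, G}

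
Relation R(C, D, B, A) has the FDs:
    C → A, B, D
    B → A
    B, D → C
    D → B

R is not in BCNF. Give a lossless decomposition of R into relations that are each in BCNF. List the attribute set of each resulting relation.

Candidate keys of the original relation: {C}, {D}.
Within {A, B, C, D}: {B}⁺ ∩ {A, B, C, D} = {A, B}, not the whole set, so B → A violates BCNF; decompose into {A, B} and {B, C, D}.
{A, B} is in BCNF.
{B, C, D} is in BCNF.

{A, B}; {B, C, D}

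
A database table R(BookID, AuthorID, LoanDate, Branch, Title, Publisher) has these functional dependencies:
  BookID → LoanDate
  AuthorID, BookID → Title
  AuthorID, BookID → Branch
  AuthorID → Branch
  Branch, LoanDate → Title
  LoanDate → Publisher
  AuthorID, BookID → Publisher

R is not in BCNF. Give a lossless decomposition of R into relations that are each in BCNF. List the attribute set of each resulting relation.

Candidate key of the original relation: {AuthorID, BookID}.
{AuthorID, BookID, Branch, LoanDate, Publisher, Title}: {BookID} determines {BookID, LoanDate, Publisher} here but is not a superkey — split on BookID → LoanDate, Publisher, giving {BookID, LoanDate, Publisher} and {AuthorID, BookID, Branch, Title}.
{BookID, LoanDate, Publisher}: {LoanDate} determines {LoanDate, Publisher} here but is not a superkey — split on LoanDate → Publisher, giving {LoanDate, Publisher} and {BookID, LoanDate}.
{LoanDate, Publisher} has no BCNF violation.
{BookID, LoanDate} has no BCNF violation.
{AuthorID, BookID, Branch, Title}: {AuthorID} determines {AuthorID, Branch} here but is not a superkey — split on AuthorID → Branch, giving {AuthorID, Branch} and {AuthorID, BookID, Title}.
{AuthorID, Branch} has no BCNF violation.
{AuthorID, BookID, Title} has no BCNF violation.

{AuthorID, BookID, Title}; {AuthorID, Branch}; {BookID, LoanDate}; {LoanDate, Publisher}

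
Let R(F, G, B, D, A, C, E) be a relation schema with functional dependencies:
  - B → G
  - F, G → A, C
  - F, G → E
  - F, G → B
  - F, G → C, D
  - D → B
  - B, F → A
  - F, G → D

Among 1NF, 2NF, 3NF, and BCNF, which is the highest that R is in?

Candidate keys: {B, F}, {D, F}, {F, G}. Prime attributes: {B, D, F, G}.
For B → G we have {B}⁺ = {B, G}; {B} is not a superkey, so BCNF fails.
Since {G} ⊆ prime attributes and every other non-superkey FD also has a prime right side, the schema is in 3NF.

3NF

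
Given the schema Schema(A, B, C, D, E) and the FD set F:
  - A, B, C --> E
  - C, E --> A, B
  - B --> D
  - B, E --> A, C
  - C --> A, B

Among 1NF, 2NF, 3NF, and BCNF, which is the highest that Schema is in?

1NF

Candidate keys: {B, E}, {C}. Prime attributes: {B, C, E}.
B --> D breaks BCNF: {B}⁺ = {B, D}, so {B} is not a superkey.
B --> D has non-prime {D} on the right and a non-superkey on the left, so 3NF fails.
The proper key subset {B} of {B, E} determines non-prime {D}, so the relation is not even in 2NF.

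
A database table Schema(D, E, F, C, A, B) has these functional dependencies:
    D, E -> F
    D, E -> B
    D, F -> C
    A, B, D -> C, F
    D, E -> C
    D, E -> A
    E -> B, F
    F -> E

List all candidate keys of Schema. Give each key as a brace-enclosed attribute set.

{A, B, D}, {D, E}, {D, F}

{D} never appears on the right of any FD, so every key must include it.
{D, E}⁺ = {A, B, C, D, E, F} — all of the relation — so {D, E} is a candidate key.
{D, F}⁺ = {A, B, C, D, E, F} — all of the relation — so {D, F} is a candidate key.
{A, B, D}⁺ = {A, B, C, D, E, F} — all of the relation — so {A, B, D} is a candidate key.
These are minimal and exhaustive — every other superkey contains one of them.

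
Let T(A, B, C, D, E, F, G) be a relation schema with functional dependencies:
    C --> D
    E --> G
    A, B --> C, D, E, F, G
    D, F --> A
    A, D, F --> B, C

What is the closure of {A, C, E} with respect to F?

Start with {A, C, E}.
C --> D applies; add {D} → now {A, C, D, E}.
E --> G applies; add {G} → now {A, C, D, E, G}.
No further FD applies.

{A, C, D, E, G}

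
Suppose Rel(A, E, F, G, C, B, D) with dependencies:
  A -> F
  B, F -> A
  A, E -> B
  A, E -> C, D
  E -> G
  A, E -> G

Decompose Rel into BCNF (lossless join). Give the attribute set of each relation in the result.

Candidate keys of the original relation: {A, E}, {B, E, F}.
Within {A, B, C, D, E, F, G}: {A}⁺ ∩ {A, B, C, D, E, F, G} = {A, F}, not the whole set, so A -> F violates BCNF; decompose into {A, F} and {A, B, C, D, E, G}.
{A, F} is in BCNF.
Within {A, B, C, D, E, G}: {E}⁺ ∩ {A, B, C, D, E, G} = {E, G}, not the whole set, so E -> G violates BCNF; decompose into {E, G} and {A, B, C, D, E}.
{E, G} is in BCNF.
{A, B, C, D, E} is in BCNF.

{A, B, C, D, E}; {A, F}; {E, G}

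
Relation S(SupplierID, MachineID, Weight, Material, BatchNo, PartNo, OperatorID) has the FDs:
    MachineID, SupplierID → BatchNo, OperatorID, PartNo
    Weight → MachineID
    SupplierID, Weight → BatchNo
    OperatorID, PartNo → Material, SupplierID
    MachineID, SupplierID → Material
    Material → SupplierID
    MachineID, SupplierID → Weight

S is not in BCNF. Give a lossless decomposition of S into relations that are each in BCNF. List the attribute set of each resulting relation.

Candidate keys of the original relation: {MachineID, Material}, {MachineID, OperatorID, PartNo}, {MachineID, SupplierID}, {Material, Weight}, {OperatorID, PartNo, Weight}, {SupplierID, Weight}.
In {BatchNo, MachineID, Material, OperatorID, PartNo, SupplierID, Weight}, {Weight} is not a superkey ({Weight}⁺ restricted to this set is {MachineID, Weight}), so split on Weight → MachineID into {MachineID, Weight} and {BatchNo, Material, OperatorID, PartNo, SupplierID, Weight}.
{MachineID, Weight} is in BCNF.
In {BatchNo, Material, OperatorID, PartNo, SupplierID, Weight}, {OperatorID, PartNo} is not a superkey ({OperatorID, PartNo}⁺ restricted to this set is {Material, OperatorID, PartNo, SupplierID}), so split on OperatorID, PartNo → Material, SupplierID into {Material, OperatorID, PartNo, SupplierID} and {BatchNo, OperatorID, PartNo, Weight}.
In {Material, OperatorID, PartNo, SupplierID}, {Material} is not a superkey ({Material}⁺ restricted to this set is {Material, SupplierID}), so split on Material → SupplierID into {Material, SupplierID} and {Material, OperatorID, PartNo}.
{Material, SupplierID} is in BCNF.
{Material, OperatorID, PartNo} is in BCNF.
{BatchNo, OperatorID, PartNo, Weight} is in BCNF.

{BatchNo, OperatorID, PartNo, Weight}; {MachineID, Weight}; {Material, OperatorID, PartNo}; {Material, SupplierID}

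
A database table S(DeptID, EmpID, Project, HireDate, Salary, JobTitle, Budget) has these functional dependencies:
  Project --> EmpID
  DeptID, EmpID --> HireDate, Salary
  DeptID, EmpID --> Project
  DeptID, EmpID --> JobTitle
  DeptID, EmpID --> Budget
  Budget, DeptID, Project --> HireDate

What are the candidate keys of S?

{DeptID, EmpID}, {DeptID, Project}

Attributes never on any right-hand side: {DeptID} — every candidate key must contain it.
{DeptID, EmpID} is a candidate key since {DeptID, EmpID}⁺ = {Budget, DeptID, EmpID, HireDate, JobTitle, Project, Salary} covers every attribute.
{DeptID, Project} is a candidate key since {DeptID, Project}⁺ = {Budget, DeptID, EmpID, HireDate, JobTitle, Project, Salary} covers every attribute.
Any other superkey properly contains one of these, so there are no further candidate keys.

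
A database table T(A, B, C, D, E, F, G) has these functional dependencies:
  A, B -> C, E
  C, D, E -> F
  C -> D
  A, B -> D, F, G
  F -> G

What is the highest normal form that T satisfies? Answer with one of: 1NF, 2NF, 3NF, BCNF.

2NF

Candidate key: {A, B}. Prime attributes: {A, B}.
For C, D, E -> F we have {C, D, E}⁺ = {C, D, E, F, G}; {C, D, E} is not a superkey, so BCNF fails.
C, D, E -> F determines the non-prime attribute {F} from a non-superkey — 3NF is violated.
No non-prime attribute depends on a proper subset of any candidate key, so 2NF holds.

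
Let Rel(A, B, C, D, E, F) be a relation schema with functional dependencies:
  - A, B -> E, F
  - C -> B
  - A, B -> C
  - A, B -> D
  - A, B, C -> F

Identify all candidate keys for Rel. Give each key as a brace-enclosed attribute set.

Attributes never on any right-hand side: {A} — every candidate key must contain it.
{A, B}⁺ = {A, B, C, D, E, F} — all of the relation — so {A, B} is a candidate key.
{A, C}⁺ = {A, B, C, D, E, F} — all of the relation — so {A, C} is a candidate key.
Any other superkey properly contains one of these, so there are no further candidate keys.

{A, B}, {A, C}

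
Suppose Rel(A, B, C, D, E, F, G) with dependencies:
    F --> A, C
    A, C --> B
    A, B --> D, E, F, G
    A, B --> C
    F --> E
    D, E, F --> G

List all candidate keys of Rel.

{F}⁺ = {A, B, C, D, E, F, G}, which is every attribute, so {F} is a candidate key.
{A, B}⁺ = {A, B, C, D, E, F, G}, which is every attribute, so {A, B} is a candidate key.
{A, C}⁺ = {A, B, C, D, E, F, G}, which is every attribute, so {A, C} is a candidate key.
These are minimal and exhaustive — every other superkey contains one of them.

{A, B}, {A, C}, {F}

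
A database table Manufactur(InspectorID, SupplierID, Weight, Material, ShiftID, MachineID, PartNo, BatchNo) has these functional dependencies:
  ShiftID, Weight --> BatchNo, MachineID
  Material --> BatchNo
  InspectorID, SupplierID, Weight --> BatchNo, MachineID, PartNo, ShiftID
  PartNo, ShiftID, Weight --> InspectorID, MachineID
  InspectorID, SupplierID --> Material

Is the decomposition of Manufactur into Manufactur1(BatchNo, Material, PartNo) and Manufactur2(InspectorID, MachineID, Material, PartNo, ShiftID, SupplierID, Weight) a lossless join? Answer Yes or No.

Common attributes: {Material, PartNo}; their closure is {BatchNo, Material, PartNo}.
Since Manufactur1 ⊆ {BatchNo, Material, PartNo}, the intersection is a superkey of Manufactur1; the decomposition is lossless.

Yes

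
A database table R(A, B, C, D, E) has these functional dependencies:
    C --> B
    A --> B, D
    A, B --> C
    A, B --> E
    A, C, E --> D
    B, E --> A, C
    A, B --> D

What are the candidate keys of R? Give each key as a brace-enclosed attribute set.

{A}, {B, E}, {C, E}

{A}⁺ = {A, B, C, D, E}, which is every attribute, so {A} is a candidate key.
{B, E}⁺ = {A, B, C, D, E}, which is every attribute, so {B, E} is a candidate key.
{C, E}⁺ = {A, B, C, D, E}, which is every attribute, so {C, E} is a candidate key.
Any other superkey properly contains one of these, so there are no further candidate keys.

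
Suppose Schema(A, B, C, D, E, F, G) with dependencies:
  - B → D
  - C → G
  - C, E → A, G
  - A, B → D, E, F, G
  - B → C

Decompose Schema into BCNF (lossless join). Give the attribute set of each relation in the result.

Candidate keys of the original relation: {A, B}, {B, E}.
In {A, B, C, D, E, F, G}, {B} is not a superkey ({B}⁺ restricted to this set is {B, C, D, G}), so split on B → C, D, G into {B, C, D, G} and {A, B, E, F}.
In {B, C, D, G}, {C} is not a superkey ({C}⁺ restricted to this set is {C, G}), so split on C → G into {C, G} and {B, C, D}.
{C, G} is in BCNF.
{B, C, D} is in BCNF.
{A, B, E, F} is in BCNF.

{A, B, E, F}; {B, C, D}; {C, G}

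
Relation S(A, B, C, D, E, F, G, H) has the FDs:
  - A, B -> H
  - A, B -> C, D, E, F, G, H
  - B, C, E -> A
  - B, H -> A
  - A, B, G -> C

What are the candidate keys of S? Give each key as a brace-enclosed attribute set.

{A, B}, {B, C, E}, {B, H}

{B} never appears on the right of any FD, so every key must include it.
{A, B}⁺ = {A, B, C, D, E, F, G, H} — all of the relation — so {A, B} is a candidate key.
{B, H}⁺ = {A, B, C, D, E, F, G, H} — all of the relation — so {B, H} is a candidate key.
{B, C, E}⁺ = {A, B, C, D, E, F, G, H} — all of the relation — so {B, C, E} is a candidate key.
No proper subset of any of these is a key, and no other minimal superkey exists.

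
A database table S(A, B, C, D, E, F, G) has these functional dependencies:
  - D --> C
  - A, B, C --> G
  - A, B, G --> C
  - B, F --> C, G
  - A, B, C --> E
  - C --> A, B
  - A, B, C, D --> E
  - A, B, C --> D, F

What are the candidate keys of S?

{A, B, G}, {B, F}, {C}, {D}

{C} is a candidate key since {C}⁺ = {A, B, C, D, E, F, G} covers every attribute.
{D} is a candidate key since {D}⁺ = {A, B, C, D, E, F, G} covers every attribute.
{B, F} is a candidate key since {B, F}⁺ = {A, B, C, D, E, F, G} covers every attribute.
{A, B, G} is a candidate key since {A, B, G}⁺ = {A, B, C, D, E, F, G} covers every attribute.
No proper subset of any of these is a key, and no other minimal superkey exists.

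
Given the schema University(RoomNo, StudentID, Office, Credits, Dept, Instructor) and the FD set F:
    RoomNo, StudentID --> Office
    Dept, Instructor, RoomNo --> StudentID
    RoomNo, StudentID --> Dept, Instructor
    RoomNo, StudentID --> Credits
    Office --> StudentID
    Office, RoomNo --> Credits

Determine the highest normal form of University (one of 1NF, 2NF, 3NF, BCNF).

3NF

Candidate keys: {Dept, Instructor, RoomNo}, {Office, RoomNo}, {RoomNo, StudentID}. Prime attributes: {Dept, Instructor, Office, RoomNo, StudentID}.
For Office --> StudentID we have {Office}⁺ = {Office, StudentID}; {Office} is not a superkey, so BCNF fails.
Its right-hand attributes {StudentID} are all prime, as are those of every other non-superkey FD — the relation is in 3NF.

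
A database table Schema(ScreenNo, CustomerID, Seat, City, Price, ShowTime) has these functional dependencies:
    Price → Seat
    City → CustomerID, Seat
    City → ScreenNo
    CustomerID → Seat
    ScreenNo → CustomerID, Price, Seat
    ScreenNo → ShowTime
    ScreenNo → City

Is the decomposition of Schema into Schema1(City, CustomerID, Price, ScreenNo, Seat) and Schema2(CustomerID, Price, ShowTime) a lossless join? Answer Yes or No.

No

The shared attributes are {CustomerID, Price} and {CustomerID, Price}⁺ = {CustomerID, Price, Seat}.
Schema1 ⊄ {CustomerID, Price, Seat} and Schema2 ⊄ {CustomerID, Price, Seat}, so the split is lossy.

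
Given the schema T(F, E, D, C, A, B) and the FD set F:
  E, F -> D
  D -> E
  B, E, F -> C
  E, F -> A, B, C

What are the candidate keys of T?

{F} never appears on the right of any FD, so every key must include it.
{D, F}⁺ = {A, B, C, D, E, F}, which is every attribute, so {D, F} is a candidate key.
{E, F}⁺ = {A, B, C, D, E, F}, which is every attribute, so {E, F} is a candidate key.
Any other superkey properly contains one of these, so there are no further candidate keys.

{D, F}, {E, F}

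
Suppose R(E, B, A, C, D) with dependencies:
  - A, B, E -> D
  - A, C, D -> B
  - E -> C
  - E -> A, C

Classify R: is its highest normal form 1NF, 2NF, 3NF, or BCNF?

1NF

Candidate keys: {B, E}, {D, E}. Prime attributes: {B, D, E}.
A, C, D -> B breaks BCNF: {A, C, D}⁺ = {A, B, C, D}, so {A, C, D} is not a superkey.
E -> C determines the non-prime attribute {C} from a non-superkey — 3NF is violated.
The proper key subset {E} of {B, E} determines non-prime {A, C}, so the relation is not even in 2NF.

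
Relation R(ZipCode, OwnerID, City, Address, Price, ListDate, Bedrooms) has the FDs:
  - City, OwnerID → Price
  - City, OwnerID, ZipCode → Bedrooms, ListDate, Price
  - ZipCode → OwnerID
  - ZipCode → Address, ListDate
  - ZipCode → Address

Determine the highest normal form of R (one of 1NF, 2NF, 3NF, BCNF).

Candidate key: {City, ZipCode}. Prime attributes: {City, ZipCode}.
City, OwnerID → Price: {City, OwnerID}⁺ = {City, OwnerID, Price}, which is not all of the attributes, so the left side is not a superkey — BCNF is violated.
City, OwnerID → Price has non-prime {Price} on the right and a non-superkey on the left, so 3NF fails.
The proper key subset {ZipCode} of {City, ZipCode} determines non-prime {Address, ListDate, OwnerID}, so the relation is not even in 2NF.

1NF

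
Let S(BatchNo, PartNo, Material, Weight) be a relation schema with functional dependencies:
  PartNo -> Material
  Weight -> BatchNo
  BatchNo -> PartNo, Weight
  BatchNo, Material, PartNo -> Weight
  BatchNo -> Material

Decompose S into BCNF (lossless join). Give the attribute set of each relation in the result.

Candidate keys of the original relation: {BatchNo}, {Weight}.
{BatchNo, Material, PartNo, Weight}: {PartNo} determines {Material, PartNo} here but is not a superkey — split on PartNo -> Material, giving {Material, PartNo} and {BatchNo, PartNo, Weight}.
{Material, PartNo}: every determinant is a superkey — BCNF.
{BatchNo, PartNo, Weight}: every determinant is a superkey — BCNF.

{BatchNo, PartNo, Weight}; {Material, PartNo}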